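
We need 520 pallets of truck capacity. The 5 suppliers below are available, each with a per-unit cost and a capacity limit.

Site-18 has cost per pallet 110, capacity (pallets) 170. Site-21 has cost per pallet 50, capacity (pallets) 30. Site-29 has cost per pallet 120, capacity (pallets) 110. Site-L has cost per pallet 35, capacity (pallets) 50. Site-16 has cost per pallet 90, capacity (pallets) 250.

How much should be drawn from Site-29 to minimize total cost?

20

Use suppliers in increasing cost order.
Take 50 from Site-L at 35 — need 470 more.
Site-21 (50): use full 30 — 440 pallets to go.
Site-16 (90): use full 250 — 190 pallets to go.
Site-18 at 110: take all 170 pallets — 20 still needed.
Site-29 at 120: take 20 of its 110 — requirement met.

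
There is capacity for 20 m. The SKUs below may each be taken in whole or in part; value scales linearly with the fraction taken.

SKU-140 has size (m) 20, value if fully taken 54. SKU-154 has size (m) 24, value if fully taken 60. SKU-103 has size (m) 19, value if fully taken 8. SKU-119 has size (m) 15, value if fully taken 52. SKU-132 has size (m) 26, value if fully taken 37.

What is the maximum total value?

65.5

Sort by value density: SKU-119 52/15≈3.47, SKU-140 54/20≈2.7, SKU-154 60/24≈2.5, SKU-132 37/26≈1.42, SKU-103 8/19≈0.421.
All 15 m of SKU-119 fit (value 52) — 5 remain.
5 m left: a 5/20 share of SKU-140 gives 54×5/20 = 13.5.
Total value = 65.5.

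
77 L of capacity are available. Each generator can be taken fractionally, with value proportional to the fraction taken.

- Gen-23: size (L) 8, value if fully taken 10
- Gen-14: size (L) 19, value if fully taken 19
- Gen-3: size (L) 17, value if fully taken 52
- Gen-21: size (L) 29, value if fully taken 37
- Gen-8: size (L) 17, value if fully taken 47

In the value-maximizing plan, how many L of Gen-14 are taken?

6

Rank by value-to-size ratio: Gen-3 52/17≈3.06, Gen-8 47/17≈2.76, Gen-21 37/29≈1.28, Gen-23 10/8≈1.25, Gen-14 19/19≈1.
Take all of Gen-3 (17 L, value 52) — 60 L left.
Take all of Gen-8 (17 L, value 47) — 43 L left.
Gen-21: take in full, 29 L for value 37 — 14 left.
Take all of Gen-23 (8 L, value 10) — 6 L left.
Only 6 L remain; take 6/19 of Gen-14 for value 19×6/19 = 6.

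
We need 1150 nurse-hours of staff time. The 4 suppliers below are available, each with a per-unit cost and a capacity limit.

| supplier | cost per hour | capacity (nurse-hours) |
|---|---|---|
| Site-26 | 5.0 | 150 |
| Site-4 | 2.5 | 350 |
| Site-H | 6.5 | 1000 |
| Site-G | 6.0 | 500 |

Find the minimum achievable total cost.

5600

Cheapest first:
Site-4 at 2.5: take all 350 nurse-hours — 800 still needed.
Take 150 from Site-26 at 5.0 — need 650 more.
Take 500 from Site-G at 6.0 — need 150 more.
Site-H (6.5): take the remaining 150 — done.
Cost = 350×2.5 + 150×5.0 + 500×6.0 + 150×6.5 = 5600.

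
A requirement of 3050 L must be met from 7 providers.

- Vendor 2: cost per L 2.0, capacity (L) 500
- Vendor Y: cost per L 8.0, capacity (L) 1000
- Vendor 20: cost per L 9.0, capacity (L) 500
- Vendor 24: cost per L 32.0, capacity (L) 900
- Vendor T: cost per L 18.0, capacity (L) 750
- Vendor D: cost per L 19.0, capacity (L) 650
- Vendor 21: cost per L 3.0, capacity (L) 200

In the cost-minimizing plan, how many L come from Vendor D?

Cheapest first:
Vendor 2 (2.0): use full 500 → 2550 L to go.
Take 200 from Vendor 21 at 3.0 → need 2350 more.
Vendor Y at 8.0: take all 1000 L → 1350 still needed.
Take 500 from Vendor 20 at 9.0 → need 850 more.
Take 750 from Vendor T at 18.0 → need 100 more.
Vendor D at 19.0: take 100 of its 650 → requirement met.
Vendor 24: unused.

100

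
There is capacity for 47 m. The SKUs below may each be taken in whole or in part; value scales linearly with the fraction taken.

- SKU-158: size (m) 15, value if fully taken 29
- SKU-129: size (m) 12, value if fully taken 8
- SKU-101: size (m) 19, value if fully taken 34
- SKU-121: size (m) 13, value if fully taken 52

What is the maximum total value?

115

Best value per unit of size first: SKU-121 52/13≈4, SKU-158 29/15≈1.93, SKU-101 34/19≈1.79, SKU-129 8/12≈0.667.
SKU-121: take in full, 13 m for value 52 → 34 left.
All 15 m of SKU-158 fit (value 29) → 19 remain.
Take all of SKU-101 (19 m, value 34) → 0 m left.
Total value = 115.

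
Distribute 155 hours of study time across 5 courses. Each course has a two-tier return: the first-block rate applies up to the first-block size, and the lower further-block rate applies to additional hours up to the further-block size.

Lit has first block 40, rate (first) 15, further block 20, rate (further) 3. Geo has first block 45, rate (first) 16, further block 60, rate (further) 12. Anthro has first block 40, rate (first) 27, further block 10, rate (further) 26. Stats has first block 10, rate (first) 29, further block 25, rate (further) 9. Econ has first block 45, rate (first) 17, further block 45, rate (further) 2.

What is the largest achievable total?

3190

Rank every tier by rate: Stats/T1 29 > Anthro/T1 27 > Anthro/T2 26 > Econ/T1 17 > Geo/T1 16 > Lit/T1 15 > Geo/T2 12 > Stats/T2 9 > Lit/T2 3 > Econ/T2 2.
Stats T1 at 29: fill all 10 — 145 left.
Anthro/T1 (27): +40 — 105 left.
Fill Anthro T2 block (10 at 26) — 95 left.
Econ T1 at 17: fill all 45 — 50 left.
Fill Geo T1 block (45 at 16) — 5 left.
Lit T1 at 15: only 5 left, fill 5.
Total = 29×10 + 27×40 + 26×10 + 17×45 + 16×45 + 15×5 = 3190.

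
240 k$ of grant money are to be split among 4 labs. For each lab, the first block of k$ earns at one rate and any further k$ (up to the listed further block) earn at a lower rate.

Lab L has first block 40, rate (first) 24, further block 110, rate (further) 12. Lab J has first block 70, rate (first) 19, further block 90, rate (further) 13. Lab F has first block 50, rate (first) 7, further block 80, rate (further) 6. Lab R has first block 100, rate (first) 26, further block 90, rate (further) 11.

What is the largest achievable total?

Order all 8 blocks by rate: Lab R/first 26 > Lab L/first 24 > Lab J/first 19 > Lab J/second 13 > Lab L/second 12 > Lab R/second 11 > Lab F/first 7 > Lab F/second 6.
Lab R first at 26: fill all 100 ; 140 left.
Lab L first at 24: fill all 40 ; 100 left.
Lab J first at 19: fill all 70 ; 30 left.
Lab J/second: +30 of 90 at 13; pool empty.
Total = 26×100 + 24×40 + 19×70 + 13×30 = 5280.

5280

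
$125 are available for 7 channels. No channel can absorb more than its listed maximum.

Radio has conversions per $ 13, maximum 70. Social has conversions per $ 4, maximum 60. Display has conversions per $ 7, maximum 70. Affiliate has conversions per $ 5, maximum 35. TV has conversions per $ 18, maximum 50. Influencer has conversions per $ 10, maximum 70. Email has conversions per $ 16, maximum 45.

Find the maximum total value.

Highest conversions per $ first: TV 18 > Email 16 > Radio 13 > Influencer 10 > Display 7 > Affiliate 5 > Social 4.
TV takes 50 to reach its cap of 50 — 75 left.
Email takes 45 to reach its cap of 45 — 30 left.
Only 30 left; Radio takes them to reach 30.
Total = 13×30 + 18×50 + 16×45 = 2010.

2010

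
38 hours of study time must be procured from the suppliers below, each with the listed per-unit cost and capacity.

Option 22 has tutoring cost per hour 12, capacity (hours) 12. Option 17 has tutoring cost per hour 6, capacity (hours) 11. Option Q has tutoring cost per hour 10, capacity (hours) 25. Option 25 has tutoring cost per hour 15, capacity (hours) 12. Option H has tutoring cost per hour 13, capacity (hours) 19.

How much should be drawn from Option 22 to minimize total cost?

2

Use suppliers in increasing cost order.
Take 11 from Option 17 at 6 ; need 27 more.
Option Q at 10: take all 25 hours ; 2 still needed.
Option 22 at 12: take 2 of its 12 ; requirement met.
Option H, Option 25: unused.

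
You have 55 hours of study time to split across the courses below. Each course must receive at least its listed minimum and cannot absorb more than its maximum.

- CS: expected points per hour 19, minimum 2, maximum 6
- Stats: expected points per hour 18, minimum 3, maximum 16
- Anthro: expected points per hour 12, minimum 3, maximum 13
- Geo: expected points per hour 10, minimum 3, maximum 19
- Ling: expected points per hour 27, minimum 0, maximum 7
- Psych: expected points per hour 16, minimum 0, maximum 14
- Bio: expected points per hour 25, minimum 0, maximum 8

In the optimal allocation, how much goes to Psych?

12

Meeting every minimum uses 2+3+3+3+0+0+0 = 11 hours, leaving 44.
Highest expected points per hour first: Ling 27 > Bio 25 > CS 19 > Stats 18 > Psych 16 > Anthro 12 > Geo 10.
Ling: +7 to 7 (cap) ; 37 left.
Give Bio 8 more to hit its cap of 8 ; 29 left.
CS: +4 to 6 (cap) ; 25 left.
Give Stats 13 more to hit its cap of 16 ; 12 left.
Psych: +12 (room for 14) → 12. Pool exhausted.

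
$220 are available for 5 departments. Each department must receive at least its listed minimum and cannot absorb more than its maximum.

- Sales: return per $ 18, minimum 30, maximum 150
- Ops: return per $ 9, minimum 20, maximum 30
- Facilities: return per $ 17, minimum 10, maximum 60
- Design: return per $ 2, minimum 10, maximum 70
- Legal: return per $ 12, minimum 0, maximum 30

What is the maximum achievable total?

3580

Meeting every minimum uses 30+20+10+10+0 = 70 $, leaving 150.
Rank by return per $: Sales 18 > Facilities 17 > Legal 12 > Ops 9 > Design 2.
Sales takes 120 more to reach its cap of 150 — 30 left.
Facilities: +30 (room for 50) → 40. Pool exhausted.
Total = 18×150 + 9×20 + 17×40 + 2×10 = 3580.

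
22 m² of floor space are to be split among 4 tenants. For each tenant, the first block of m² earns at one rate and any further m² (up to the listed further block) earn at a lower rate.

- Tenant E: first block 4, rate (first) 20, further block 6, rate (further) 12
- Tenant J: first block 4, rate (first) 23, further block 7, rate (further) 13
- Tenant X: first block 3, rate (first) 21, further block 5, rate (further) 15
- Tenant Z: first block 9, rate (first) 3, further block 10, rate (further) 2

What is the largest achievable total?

Rank every tier by rate: Tenant J/tier1 23 > Tenant X/tier1 21 > Tenant E/tier1 20 > Tenant X/tier2 15 > Tenant J/tier2 13 > Tenant E/tier2 12 > Tenant Z/tier1 3 > Tenant Z/tier2 2.
Tenant J tier1 at 23: fill all 4 — 18 left.
Tenant X tier1 at 21: fill all 3 — 15 left.
Tenant E/tier1 (20): +4 — 11 left.
Tenant X tier2 at 15: fill all 5 — 6 left.
6 remain; put them into Tenant J tier2 at 13.
Total = 23×4 + 21×3 + 20×4 + 15×5 + 13×6 = 388.

388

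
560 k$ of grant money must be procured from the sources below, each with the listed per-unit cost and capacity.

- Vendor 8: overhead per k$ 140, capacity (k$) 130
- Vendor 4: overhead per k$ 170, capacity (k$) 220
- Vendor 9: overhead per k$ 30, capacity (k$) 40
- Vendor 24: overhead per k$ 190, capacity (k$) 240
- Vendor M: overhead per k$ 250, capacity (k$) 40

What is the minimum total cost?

Fill from the cheapest source first.
Vendor 9 (30): use full 40 → 520 k$ to go.
Take 130 from Vendor 8 at 140 → need 390 more.
Vendor 4 at 170: take all 220 k$ → 170 still needed.
Vendor 24 at 190: take 170 of its 240 → requirement met.
Vendor M: unused.
Cost = 40×30 + 130×140 + 220×170 + 170×190 = 89100.

89100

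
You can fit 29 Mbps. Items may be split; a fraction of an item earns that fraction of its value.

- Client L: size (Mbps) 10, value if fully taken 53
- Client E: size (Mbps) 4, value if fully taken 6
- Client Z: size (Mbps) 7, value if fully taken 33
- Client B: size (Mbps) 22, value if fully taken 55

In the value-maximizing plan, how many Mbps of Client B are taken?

12

Sort by value density: Client L 53/10≈5.3, Client Z 33/7≈4.71, Client B 55/22≈2.5, Client E 6/4≈1.5.
All 10 Mbps of Client L fit (value 53) — 19 remain.
Client Z: take in full, 7 Mbps for value 33 — 12 left.
Fill the last 12 Mbps with part of Client B: 12/22 of it earns 30.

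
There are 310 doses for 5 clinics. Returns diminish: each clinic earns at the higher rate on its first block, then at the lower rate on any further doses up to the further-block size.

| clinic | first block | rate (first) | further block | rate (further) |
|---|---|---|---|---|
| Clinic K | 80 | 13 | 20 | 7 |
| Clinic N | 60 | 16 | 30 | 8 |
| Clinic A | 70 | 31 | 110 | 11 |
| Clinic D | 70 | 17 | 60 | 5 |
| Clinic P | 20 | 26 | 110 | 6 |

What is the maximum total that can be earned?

Treat each block as its own option and order by rate: Clinic A/tier1 31 > Clinic P/tier1 26 > Clinic D/tier1 17 > Clinic N/tier1 16 > Clinic K/tier1 13 > Clinic A/tier2 11 > Clinic N/tier2 8 > Clinic K/tier2 7 > Clinic P/tier2 6 > Clinic D/tier2 5.
Clinic A/tier1 (31): +70 → 240 left.
Fill Clinic P tier1 block (20 at 26) → 220 left.
Fill Clinic D tier1 block (70 at 17) → 150 left.
Clinic N tier1 at 16: fill all 60 → 90 left.
Fill Clinic K tier1 block (80 at 13) → 10 left.
Clinic A/tier2: +10 of 110 at 11; pool empty.
Total = 31×70 + 26×20 + 17×70 + 16×60 + 13×80 + 11×10 = 5990.

5990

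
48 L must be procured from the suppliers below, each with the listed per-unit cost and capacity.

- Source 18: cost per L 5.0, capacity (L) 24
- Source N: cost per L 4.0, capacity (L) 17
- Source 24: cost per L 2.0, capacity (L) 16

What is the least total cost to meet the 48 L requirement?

175

Cheapest first:
Take 16 from Source 24 at 2.0 ; need 32 more.
Source N at 4.0: take all 17 L ; 15 still needed.
Source 18 (5.0): take the remaining 15 ; done.
Cost = 16×2.0 + 17×4.0 + 15×5.0 = 175.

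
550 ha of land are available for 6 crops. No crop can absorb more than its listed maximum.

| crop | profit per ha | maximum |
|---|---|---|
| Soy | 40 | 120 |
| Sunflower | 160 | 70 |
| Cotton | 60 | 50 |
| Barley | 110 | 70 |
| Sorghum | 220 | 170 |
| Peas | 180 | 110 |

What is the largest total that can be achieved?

82300

Rank by profit per ha: Sorghum 220 > Peas 180 > Sunflower 160 > Barley 110 > Cotton 60 > Soy 40.
Sorghum: +170 to 170 (cap) — 380 left.
Peas: +110 to 110 (cap) — 270 left.
Sunflower: +70 to 70 (cap) — 200 left.
Barley: +70 to 70 (cap) — 130 left.
Give Cotton 50 to hit its cap of 50 — 80 left.
Only 80 left; Soy takes them to reach 80.
Total = 40×80 + 160×70 + 60×50 + 110×70 + 220×170 + 180×110 = 82300.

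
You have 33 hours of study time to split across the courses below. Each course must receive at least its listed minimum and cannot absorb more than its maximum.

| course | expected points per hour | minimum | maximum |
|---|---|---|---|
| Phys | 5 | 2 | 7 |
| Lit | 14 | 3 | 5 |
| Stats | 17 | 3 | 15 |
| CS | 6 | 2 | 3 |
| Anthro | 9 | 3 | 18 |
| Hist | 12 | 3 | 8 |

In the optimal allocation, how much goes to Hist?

6

Meeting every minimum uses 2+3+3+2+3+3 = 16 hours, leaving 17.
Highest expected points per hour first: Stats 17 > Lit 14 > Hist 12 > Anthro 9 > CS 6 > Phys 5.
Stats: +12 to 15 (cap) — 5 left.
Give Lit 2 more to hit its cap of 5 — 3 left.
Hist: +3 (room for 5) → 6. Pool exhausted.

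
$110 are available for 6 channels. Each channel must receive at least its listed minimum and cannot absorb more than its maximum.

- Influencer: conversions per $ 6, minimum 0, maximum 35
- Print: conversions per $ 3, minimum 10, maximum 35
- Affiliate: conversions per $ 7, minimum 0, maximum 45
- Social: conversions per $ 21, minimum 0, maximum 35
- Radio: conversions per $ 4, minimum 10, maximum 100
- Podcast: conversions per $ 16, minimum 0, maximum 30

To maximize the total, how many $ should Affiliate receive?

Meeting every minimum uses 0+10+0+0+10+0 = 20 $, leaving 90.
Order the channels by conversions per $: Social 21 > Podcast 16 > Affiliate 7 > Influencer 6 > Radio 4 > Print 3.
Social takes 35 more to reach its cap of 35 — 55 left.
Podcast: +30 to 30 (cap) — 25 left.
Affiliate has room for 45 more but only 25 remain, so it gets 25.

25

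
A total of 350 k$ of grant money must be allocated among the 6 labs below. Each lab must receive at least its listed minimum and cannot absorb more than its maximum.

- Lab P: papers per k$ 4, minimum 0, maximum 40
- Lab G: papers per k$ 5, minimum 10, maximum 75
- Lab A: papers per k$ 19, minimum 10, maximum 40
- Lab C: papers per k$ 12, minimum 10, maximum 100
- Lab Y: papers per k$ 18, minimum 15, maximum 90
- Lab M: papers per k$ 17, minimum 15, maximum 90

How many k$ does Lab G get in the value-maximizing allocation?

Meeting every minimum uses 0+10+10+10+15+15 = 60 k$, leaving 290.
Highest papers per k$ first: Lab A 19 > Lab Y 18 > Lab M 17 > Lab C 12 > Lab G 5 > Lab P 4.
Lab A takes 30 more to reach its cap of 40 → 260 left.
Lab Y: +75 to 90 (cap) → 185 left.
Give Lab M 75 more to hit its cap of 90 → 110 left.
Lab C: +90 to 100 (cap) → 20 left.
Only 20 left; Lab G takes them to reach 30.

30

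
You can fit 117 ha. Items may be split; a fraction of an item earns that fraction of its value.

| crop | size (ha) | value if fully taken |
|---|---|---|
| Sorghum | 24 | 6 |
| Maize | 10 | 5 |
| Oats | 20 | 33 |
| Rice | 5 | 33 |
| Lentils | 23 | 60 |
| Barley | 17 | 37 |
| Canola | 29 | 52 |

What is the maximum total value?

223.25

Best value per unit of size first: Rice 33/5≈6.6, Lentils 60/23≈2.61, Barley 37/17≈2.18, Canola 52/29≈1.79, Oats 33/20≈1.65, Maize 5/10≈0.5, Sorghum 6/24≈0.25.
All 5 ha of Rice fit (value 33) → 112 remain.
Lentils: take in full, 23 ha for value 60 → 89 left.
Take all of Barley (17 ha, value 37) → 72 ha left.
All 29 ha of Canola fit (value 52) → 43 remain.
All 20 ha of Oats fit (value 33) → 23 remain.
Maize: take in full, 10 ha for value 5 → 13 left.
13 ha left: a 13/24 share of Sorghum gives 6×13/24 = 3.25.
Total value = 223.25.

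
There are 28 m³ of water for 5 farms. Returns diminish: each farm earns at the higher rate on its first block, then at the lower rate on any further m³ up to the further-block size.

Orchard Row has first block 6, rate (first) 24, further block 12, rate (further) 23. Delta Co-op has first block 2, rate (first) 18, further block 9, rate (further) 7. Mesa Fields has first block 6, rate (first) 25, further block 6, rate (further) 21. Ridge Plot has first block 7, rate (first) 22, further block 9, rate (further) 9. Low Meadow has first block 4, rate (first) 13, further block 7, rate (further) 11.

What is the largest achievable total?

Treat each block as its own option and order by rate: Mesa Fields/T1 25 > Orchard Row/T1 24 > Orchard Row/T2 23 > Ridge Plot/T1 22 > Mesa Fields/T2 21 > Delta Co-op/T1 18 > Low Meadow/T1 13 > Low Meadow/T2 11 > Ridge Plot/T2 9 > Delta Co-op/T2 7.
Fill Mesa Fields T1 block (6 at 25) ; 22 left.
Fill Orchard Row T1 block (6 at 24) ; 16 left.
Fill Orchard Row T2 block (12 at 23) ; 4 left.
Ridge Plot T1 at 22: only 4 left, fill 4.
Total = 25×6 + 24×6 + 23×12 + 22×4 = 658.

658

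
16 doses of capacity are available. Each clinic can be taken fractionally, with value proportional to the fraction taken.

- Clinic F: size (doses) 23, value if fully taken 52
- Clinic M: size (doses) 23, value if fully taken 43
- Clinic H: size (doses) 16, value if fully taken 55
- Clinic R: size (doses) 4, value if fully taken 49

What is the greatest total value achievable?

Rank by value-to-size ratio: Clinic R 49/4≈12.2, Clinic H 55/16≈3.44, Clinic F 52/23≈2.26, Clinic M 43/23≈1.87.
Take all of Clinic R (4 doses, value 49) → 12 doses left.
12 doses left: a 12/16 share of Clinic H gives 55×12/16 = 41.25.
Total value = 90.25.

90.25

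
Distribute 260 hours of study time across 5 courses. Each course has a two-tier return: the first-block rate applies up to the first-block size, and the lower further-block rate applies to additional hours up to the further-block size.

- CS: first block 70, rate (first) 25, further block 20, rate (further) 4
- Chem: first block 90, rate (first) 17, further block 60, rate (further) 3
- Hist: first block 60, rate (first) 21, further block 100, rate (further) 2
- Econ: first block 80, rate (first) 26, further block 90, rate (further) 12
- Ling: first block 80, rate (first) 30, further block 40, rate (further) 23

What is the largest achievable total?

6920

Rank every tier by rate: Ling/first 30 > Econ/first 26 > CS/first 25 > Ling/second 23 > Hist/first 21 > Chem/first 17 > Econ/second 12 > CS/second 4 > Chem/second 3 > Hist/second 2.
Ling first at 30: fill all 80 → 180 left.
Econ/first (26): +80 → 100 left.
Fill CS first block (70 at 25) → 30 left.
Ling/second: +30 of 40 at 23; pool empty.
Total = 30×80 + 26×80 + 25×70 + 23×30 = 6920.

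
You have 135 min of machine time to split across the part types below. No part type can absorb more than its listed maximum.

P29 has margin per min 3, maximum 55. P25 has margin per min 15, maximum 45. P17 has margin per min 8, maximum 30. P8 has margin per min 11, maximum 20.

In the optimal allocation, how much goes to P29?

40

Rank by margin per min: P25 15 > P8 11 > P17 8 > P29 3.
Give P25 45 to hit its cap of 45 ; 90 left.
Give P8 20 to hit its cap of 20 ; 70 left.
P17 takes 30 to reach its cap of 30 ; 40 left.
P29: +40 (room for 55) → 40. Pool exhausted.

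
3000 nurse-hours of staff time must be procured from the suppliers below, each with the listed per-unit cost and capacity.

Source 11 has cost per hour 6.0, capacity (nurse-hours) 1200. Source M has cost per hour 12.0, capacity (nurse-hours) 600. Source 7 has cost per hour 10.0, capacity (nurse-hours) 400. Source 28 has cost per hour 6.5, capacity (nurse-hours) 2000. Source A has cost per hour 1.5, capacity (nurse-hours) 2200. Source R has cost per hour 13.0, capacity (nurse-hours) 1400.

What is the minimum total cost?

8100

Cheapest first:
Take 2200 from Source A at 1.5 — need 800 more.
Source 11 (6.0): take the remaining 800 — done.
Source 28, Source 7, Source M, Source R: unused.
Cost = 2200×1.5 + 800×6.0 = 8100.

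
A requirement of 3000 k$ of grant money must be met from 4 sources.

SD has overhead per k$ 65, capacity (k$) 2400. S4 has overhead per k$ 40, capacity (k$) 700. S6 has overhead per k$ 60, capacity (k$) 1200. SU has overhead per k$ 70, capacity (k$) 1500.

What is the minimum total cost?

Use sources in increasing cost order.
Take 700 from S4 at 40 → need 2300 more.
Take 1200 from S6 at 60 → need 1100 more.
SD (65): take the remaining 1100 → done.
SU: unused.
Cost = 700×40 + 1200×60 + 1100×65 = 171500.

171500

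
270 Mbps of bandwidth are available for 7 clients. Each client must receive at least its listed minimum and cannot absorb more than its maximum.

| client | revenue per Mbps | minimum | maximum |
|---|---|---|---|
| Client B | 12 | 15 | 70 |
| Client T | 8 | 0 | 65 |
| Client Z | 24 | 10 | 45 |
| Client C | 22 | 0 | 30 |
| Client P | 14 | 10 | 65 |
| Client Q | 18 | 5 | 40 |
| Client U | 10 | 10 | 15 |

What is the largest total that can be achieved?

4400

Meeting every minimum uses 15+0+10+0+10+5+10 = 50 Mbps, leaving 220.
Highest revenue per Mbps first: Client Z 24 > Client C 22 > Client Q 18 > Client P 14 > Client B 12 > Client U 10 > Client T 8.
Client Z takes 35 more to reach its cap of 45 ; 185 left.
Give Client C 30 more to hit its cap of 30 ; 155 left.
Client Q: +35 to 40 (cap) ; 120 left.
Client P takes 55 more to reach its cap of 65 ; 65 left.
Client B: +55 to 70 (cap) ; 10 left.
Give Client U 5 more to hit its cap of 15 ; 5 left.
Client T has room for 65 more but only 5 remain, so it gets 5.
Total = 12×70 + 8×5 + 24×45 + 22×30 + 14×65 + 18×40 + 10×15 = 4400.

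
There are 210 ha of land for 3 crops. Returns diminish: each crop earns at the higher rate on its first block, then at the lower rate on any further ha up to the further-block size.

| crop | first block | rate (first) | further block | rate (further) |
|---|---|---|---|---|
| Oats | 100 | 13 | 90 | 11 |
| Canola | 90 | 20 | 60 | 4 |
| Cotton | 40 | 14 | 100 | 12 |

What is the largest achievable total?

3400

Treat each block as its own option and order by rate: Canola/tier1 20 > Cotton/tier1 14 > Oats/tier1 13 > Cotton/tier2 12 > Oats/tier2 11 > Canola/tier2 4.
Canola/tier1 (20): +90 ; 120 left.
Fill Cotton tier1 block (40 at 14) ; 80 left.
Oats/tier1: +80 of 100 at 13; pool empty.
Total = 20×90 + 14×40 + 13×80 = 3400.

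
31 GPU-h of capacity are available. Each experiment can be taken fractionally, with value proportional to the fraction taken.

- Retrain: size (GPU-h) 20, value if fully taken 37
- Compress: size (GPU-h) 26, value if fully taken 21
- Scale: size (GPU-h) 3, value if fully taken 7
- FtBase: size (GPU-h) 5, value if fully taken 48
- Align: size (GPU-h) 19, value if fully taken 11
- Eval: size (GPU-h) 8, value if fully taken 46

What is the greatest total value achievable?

Sort by value density: FtBase 48/5≈9.6, Eval 46/8≈5.75, Scale 7/3≈2.33, Retrain 37/20≈1.85, Compress 21/26≈0.808, Align 11/19≈0.579.
Take all of FtBase (5 GPU-h, value 48) — 26 GPU-h left.
Eval: take in full, 8 GPU-h for value 46 — 18 left.
Take all of Scale (3 GPU-h, value 7) — 15 GPU-h left.
Only 15 GPU-h remain; take 15/20 of Retrain for value 37×15/20 = 27.75.
Total value = 128.75.

128.75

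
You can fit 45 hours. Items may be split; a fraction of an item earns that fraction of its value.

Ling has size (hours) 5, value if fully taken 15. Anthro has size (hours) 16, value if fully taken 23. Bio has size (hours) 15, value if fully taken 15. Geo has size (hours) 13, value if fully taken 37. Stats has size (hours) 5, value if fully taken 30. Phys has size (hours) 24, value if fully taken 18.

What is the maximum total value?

Sort by value density: Stats 30/5≈6, Ling 15/5≈3, Geo 37/13≈2.85, Anthro 23/16≈1.44, Bio 15/15≈1, Phys 18/24≈0.75.
All 5 hours of Stats fit (value 30) — 40 remain.
All 5 hours of Ling fit (value 15) — 35 remain.
Geo: take in full, 13 hours for value 37 — 22 left.
Take all of Anthro (16 hours, value 23) — 6 hours left.
Fill the last 6 hours with part of Bio: 6/15 of it earns 6.
Total value = 111.

111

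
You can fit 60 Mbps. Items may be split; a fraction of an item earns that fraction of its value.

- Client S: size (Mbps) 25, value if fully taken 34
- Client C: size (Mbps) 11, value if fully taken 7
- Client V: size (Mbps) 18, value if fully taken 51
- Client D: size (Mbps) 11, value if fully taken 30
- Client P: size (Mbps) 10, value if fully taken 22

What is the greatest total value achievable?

Rank by value-to-size ratio: Client V 51/18≈2.83, Client D 30/11≈2.73, Client P 22/10≈2.2, Client S 34/25≈1.36, Client C 7/11≈0.636.
Client V: take in full, 18 Mbps for value 51 — 42 left.
All 11 Mbps of Client D fit (value 30) — 31 remain.
Client P: take in full, 10 Mbps for value 22 — 21 left.
21 Mbps left: a 21/25 share of Client S gives 34×21/25 = 28.56.
Total value = 131.56.

131.56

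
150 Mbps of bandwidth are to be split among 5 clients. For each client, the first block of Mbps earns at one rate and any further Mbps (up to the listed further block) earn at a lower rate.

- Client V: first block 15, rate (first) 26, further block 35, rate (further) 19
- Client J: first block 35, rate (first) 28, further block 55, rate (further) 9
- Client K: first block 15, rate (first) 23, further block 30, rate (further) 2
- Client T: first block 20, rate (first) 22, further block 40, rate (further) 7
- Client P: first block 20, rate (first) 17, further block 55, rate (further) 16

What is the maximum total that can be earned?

Order all 10 blocks by rate: Client J/tier1 28 > Client V/tier1 26 > Client K/tier1 23 > Client T/tier1 22 > Client V/tier2 19 > Client P/tier1 17 > Client P/tier2 16 > Client J/tier2 9 > Client T/tier2 7 > Client K/tier2 2.
Client J/tier1 (28): +35 ; 115 left.
Client V/tier1 (26): +15 ; 100 left.
Fill Client K tier1 block (15 at 23) ; 85 left.
Client T/tier1 (22): +20 ; 65 left.
Fill Client V tier2 block (35 at 19) ; 30 left.
Client P tier1 at 17: fill all 20 ; 10 left.
10 remain; put them into Client P tier2 at 16.
Total = 28×35 + 26×15 + 23×15 + 22×20 + 19×35 + 17×20 + 16×10 = 3320.

3320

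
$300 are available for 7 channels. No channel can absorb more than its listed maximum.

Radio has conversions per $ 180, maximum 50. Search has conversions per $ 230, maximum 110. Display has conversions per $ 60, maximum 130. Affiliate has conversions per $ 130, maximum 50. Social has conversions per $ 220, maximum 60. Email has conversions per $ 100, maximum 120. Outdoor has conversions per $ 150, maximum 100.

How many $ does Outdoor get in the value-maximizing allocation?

80

Order the channels by conversions per $: Search 230 > Social 220 > Radio 180 > Outdoor 150 > Affiliate 130 > Email 100 > Display 60.
Search takes 110 to reach its cap of 110 ; 190 left.
Give Social 60 to hit its cap of 60 ; 130 left.
Give Radio 50 to hit its cap of 50 ; 80 left.
Outdoor has room for 100 but only 80 remain, so it gets 80.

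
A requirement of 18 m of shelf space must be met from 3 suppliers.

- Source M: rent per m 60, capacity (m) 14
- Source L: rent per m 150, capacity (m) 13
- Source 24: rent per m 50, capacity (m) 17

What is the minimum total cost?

Cheapest first:
Take 17 from Source 24 at 50 ; need 1 more.
Source M (60): take the remaining 1 ; done.
Source L: unused.
Cost = 17×50 + 1×60 = 910.

910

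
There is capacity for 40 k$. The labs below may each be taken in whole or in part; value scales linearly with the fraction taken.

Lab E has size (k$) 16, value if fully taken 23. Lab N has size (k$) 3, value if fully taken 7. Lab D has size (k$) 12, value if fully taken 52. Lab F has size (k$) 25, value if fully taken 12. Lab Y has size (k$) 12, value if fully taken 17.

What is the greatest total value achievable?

94.75

Rank by value-to-size ratio: Lab D 52/12≈4.33, Lab N 7/3≈2.33, Lab E 23/16≈1.44, Lab Y 17/12≈1.42, Lab F 12/25≈0.48.
Take all of Lab D (12 k$, value 52) → 28 k$ left.
Lab N: take in full, 3 k$ for value 7 → 25 left.
Take all of Lab E (16 k$, value 23) → 9 k$ left.
Only 9 k$ remain; take 9/12 of Lab Y for value 17×9/12 = 12.75.
Total value = 94.75.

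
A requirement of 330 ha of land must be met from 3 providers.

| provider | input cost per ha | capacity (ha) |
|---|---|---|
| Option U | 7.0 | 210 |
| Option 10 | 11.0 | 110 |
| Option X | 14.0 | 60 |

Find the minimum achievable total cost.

Cheapest first:
Option U (7.0): use full 210 ; 120 ha to go.
Option 10 (11.0): use full 110 ; 10 ha to go.
Option X at 14.0: take 10 of its 60 ; requirement met.
Cost = 210×7.0 + 110×11.0 + 10×14.0 = 2820.

2820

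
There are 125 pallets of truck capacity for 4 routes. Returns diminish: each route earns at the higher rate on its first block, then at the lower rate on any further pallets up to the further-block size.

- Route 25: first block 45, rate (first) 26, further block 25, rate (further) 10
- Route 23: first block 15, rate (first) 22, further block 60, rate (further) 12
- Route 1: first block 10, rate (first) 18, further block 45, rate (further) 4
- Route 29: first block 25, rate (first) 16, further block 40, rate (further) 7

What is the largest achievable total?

2440

Order all 8 blocks by rate: Route 25/T1 26 > Route 23/T1 22 > Route 1/T1 18 > Route 29/T1 16 > Route 23/T2 12 > Route 25/T2 10 > Route 29/T2 7 > Route 1/T2 4.
Route 25 T1 at 26: fill all 45 — 80 left.
Route 23 T1 at 22: fill all 15 — 65 left.
Fill Route 1 T1 block (10 at 18) — 55 left.
Route 29/T1 (16): +25 — 30 left.
Route 23 T2 at 12: only 30 left, fill 30.
Total = 26×45 + 22×15 + 18×10 + 16×25 + 12×30 = 2440.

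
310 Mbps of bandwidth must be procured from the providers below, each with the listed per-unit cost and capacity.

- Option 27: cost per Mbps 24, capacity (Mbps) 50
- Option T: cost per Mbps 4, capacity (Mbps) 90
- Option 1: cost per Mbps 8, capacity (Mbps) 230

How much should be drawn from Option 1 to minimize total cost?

220

Fill from the cheapest provider first.
Take 90 from Option T at 4 — need 220 more.
Take 220 from Option 1 at 8 to finish.
Option 27: unused.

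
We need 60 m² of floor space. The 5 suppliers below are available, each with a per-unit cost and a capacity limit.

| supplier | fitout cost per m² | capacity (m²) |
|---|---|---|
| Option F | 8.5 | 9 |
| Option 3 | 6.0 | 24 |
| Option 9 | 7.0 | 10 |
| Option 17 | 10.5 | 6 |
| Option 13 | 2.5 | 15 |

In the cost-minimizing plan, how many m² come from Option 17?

Cheapest first:
Take 15 from Option 13 at 2.5 — need 45 more.
Option 3 at 6.0: take all 24 m² — 21 still needed.
Take 10 from Option 9 at 7.0 — need 11 more.
Option F at 8.5: take all 9 m² — 2 still needed.
Option 17 at 10.5: take 2 of its 6 — requirement met.

2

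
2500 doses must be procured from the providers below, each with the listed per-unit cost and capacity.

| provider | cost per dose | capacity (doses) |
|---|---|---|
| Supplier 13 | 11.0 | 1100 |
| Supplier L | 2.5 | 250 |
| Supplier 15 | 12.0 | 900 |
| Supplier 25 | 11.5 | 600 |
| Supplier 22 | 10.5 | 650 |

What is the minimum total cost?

25300

Fill from the cheapest provider first.
Supplier L (2.5): use full 250 — 2250 doses to go.
Take 650 from Supplier 22 at 10.5 — need 1600 more.
Supplier 13 (11.0): use full 1100 — 500 doses to go.
Take 500 from Supplier 25 at 11.5 to finish.
Supplier 15: unused.
Cost = 250×2.5 + 650×10.5 + 1100×11.0 + 500×11.5 = 25300.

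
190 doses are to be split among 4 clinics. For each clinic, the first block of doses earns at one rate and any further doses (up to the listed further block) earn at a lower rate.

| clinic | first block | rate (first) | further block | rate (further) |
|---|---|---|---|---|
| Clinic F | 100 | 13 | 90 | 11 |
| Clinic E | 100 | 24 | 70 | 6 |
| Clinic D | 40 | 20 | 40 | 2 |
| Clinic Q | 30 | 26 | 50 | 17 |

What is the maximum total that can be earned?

4320

Treat each block as its own option and order by rate: Clinic Q/tier1 26 > Clinic E/tier1 24 > Clinic D/tier1 20 > Clinic Q/tier2 17 > Clinic F/tier1 13 > Clinic F/tier2 11 > Clinic E/tier2 6 > Clinic D/tier2 2.
Clinic Q/tier1 (26): +30 ; 160 left.
Clinic E tier1 at 24: fill all 100 ; 60 left.
Clinic D/tier1 (20): +40 ; 20 left.
Clinic Q tier2 at 17: only 20 left, fill 20.
Total = 26×30 + 24×100 + 20×40 + 17×20 = 4320.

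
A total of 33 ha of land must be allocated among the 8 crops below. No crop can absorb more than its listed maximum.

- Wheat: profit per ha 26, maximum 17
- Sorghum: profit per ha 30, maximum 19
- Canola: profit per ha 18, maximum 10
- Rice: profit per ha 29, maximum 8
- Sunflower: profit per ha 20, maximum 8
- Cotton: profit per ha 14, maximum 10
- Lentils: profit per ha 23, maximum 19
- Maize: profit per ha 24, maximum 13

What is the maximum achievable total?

958

Order the crops by profit per ha: Sorghum 30 > Rice 29 > Wheat 26 > Maize 24 > Lentils 23 > Sunflower 20 > Canola 18 > Cotton 14.
Sorghum: +19 to 19 (cap) ; 14 left.
Rice takes 8 to reach its cap of 8 ; 6 left.
Wheat has room for 17 but only 6 remain, so it gets 6.
Total = 26×6 + 30×19 + 29×8 = 958.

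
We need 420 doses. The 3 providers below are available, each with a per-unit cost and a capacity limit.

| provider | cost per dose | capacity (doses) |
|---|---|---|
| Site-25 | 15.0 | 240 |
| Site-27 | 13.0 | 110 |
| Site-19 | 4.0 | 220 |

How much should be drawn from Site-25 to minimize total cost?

90

Fill from the cheapest provider first.
Site-19 at 4.0: take all 220 doses → 200 still needed.
Take 110 from Site-27 at 13.0 → need 90 more.
Take 90 from Site-25 at 15.0 to finish.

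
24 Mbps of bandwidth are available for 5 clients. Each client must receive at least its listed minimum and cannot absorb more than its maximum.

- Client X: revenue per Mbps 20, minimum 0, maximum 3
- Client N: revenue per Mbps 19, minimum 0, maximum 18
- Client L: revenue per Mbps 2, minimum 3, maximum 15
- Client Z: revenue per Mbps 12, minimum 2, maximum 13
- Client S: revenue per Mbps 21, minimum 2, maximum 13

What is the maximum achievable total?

Meeting every minimum uses 0+0+3+2+2 = 7 Mbps, leaving 17.
Highest revenue per Mbps first: Client S 21 > Client X 20 > Client N 19 > Client Z 12 > Client L 2.
Give Client S 11 more to hit its cap of 13 → 6 left.
Give Client X 3 more to hit its cap of 3 → 3 left.
Only 3 left; Client N takes them to reach 3.
Total = 20×3 + 19×3 + 2×3 + 12×2 + 21×13 = 420.

420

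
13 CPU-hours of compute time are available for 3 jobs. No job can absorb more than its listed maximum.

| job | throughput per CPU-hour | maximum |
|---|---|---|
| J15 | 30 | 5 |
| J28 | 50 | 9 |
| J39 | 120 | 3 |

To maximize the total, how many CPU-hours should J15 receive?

1

Rank by throughput per CPU-hour: J39 120 > J28 50 > J15 30.
Give J39 3 to hit its cap of 3 — 10 left.
J28: +9 to 9 (cap) — 1 left.
J15 has room for 5 but only 1 remain, so it gets 1.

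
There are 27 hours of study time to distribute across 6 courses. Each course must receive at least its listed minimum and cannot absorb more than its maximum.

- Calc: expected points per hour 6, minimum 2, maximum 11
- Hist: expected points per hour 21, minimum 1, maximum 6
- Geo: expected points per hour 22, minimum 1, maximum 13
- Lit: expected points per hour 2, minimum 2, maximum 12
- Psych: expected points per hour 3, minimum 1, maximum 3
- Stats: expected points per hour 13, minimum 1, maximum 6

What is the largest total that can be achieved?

Meeting every minimum uses 2+1+1+2+1+1 = 8 hours, leaving 19.
Order the courses by expected points per hour: Geo 22 > Hist 21 > Stats 13 > Calc 6 > Psych 3 > Lit 2.
Geo takes 12 more to reach its cap of 13 ; 7 left.
Hist takes 5 more to reach its cap of 6 ; 2 left.
Stats: +2 (room for 5) → 3. Pool exhausted.
Total = 6×2 + 21×6 + 22×13 + 2×2 + 3×1 + 13×3 = 470.

470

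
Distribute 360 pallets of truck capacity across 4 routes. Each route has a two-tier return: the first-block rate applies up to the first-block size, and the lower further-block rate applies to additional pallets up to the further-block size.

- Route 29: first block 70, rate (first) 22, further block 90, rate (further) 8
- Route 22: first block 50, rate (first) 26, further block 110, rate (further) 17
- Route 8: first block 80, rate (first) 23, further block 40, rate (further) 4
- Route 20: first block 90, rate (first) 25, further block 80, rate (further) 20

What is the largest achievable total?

8330

Order all 8 blocks by rate: Route 22/tier1 26 > Route 20/tier1 25 > Route 8/tier1 23 > Route 29/tier1 22 > Route 20/tier2 20 > Route 22/tier2 17 > Route 29/tier2 8 > Route 8/tier2 4.
Fill Route 22 tier1 block (50 at 26) → 310 left.
Fill Route 20 tier1 block (90 at 25) → 220 left.
Route 8/tier1 (23): +80 → 140 left.
Route 29 tier1 at 22: fill all 70 → 70 left.
Route 20 tier2 at 20: only 70 left, fill 70.
Total = 26×50 + 25×90 + 23×80 + 22×70 + 20×70 = 8330.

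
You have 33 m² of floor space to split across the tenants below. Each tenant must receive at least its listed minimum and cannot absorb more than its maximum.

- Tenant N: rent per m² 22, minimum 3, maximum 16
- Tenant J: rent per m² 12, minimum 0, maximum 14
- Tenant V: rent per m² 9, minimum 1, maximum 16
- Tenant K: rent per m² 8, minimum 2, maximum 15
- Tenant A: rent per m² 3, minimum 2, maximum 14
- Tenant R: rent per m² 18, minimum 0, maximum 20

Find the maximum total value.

599

Meeting every minimum uses 3+0+1+2+2+0 = 8 m², leaving 25.
Rank by rent per m²: Tenant N 22 > Tenant R 18 > Tenant J 12 > Tenant V 9 > Tenant K 8 > Tenant A 3.
Tenant N: +13 to 16 (cap) → 12 left.
Tenant R: +12 (room for 20) → 12. Pool exhausted.
Total = 22×16 + 9×1 + 8×2 + 3×2 + 18×12 = 599.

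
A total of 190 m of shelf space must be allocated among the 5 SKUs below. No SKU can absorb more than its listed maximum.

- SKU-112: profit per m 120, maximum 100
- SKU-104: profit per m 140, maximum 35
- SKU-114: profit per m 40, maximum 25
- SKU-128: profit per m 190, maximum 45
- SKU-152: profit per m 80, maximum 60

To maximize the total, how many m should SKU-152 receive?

10

Highest profit per m first: SKU-128 190 > SKU-104 140 > SKU-112 120 > SKU-152 80 > SKU-114 40.
SKU-128: +45 to 45 (cap) ; 145 left.
SKU-104 takes 35 to reach its cap of 35 ; 110 left.
SKU-112: +100 to 100 (cap) ; 10 left.
SKU-152: +10 (room for 60) → 10. Pool exhausted.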